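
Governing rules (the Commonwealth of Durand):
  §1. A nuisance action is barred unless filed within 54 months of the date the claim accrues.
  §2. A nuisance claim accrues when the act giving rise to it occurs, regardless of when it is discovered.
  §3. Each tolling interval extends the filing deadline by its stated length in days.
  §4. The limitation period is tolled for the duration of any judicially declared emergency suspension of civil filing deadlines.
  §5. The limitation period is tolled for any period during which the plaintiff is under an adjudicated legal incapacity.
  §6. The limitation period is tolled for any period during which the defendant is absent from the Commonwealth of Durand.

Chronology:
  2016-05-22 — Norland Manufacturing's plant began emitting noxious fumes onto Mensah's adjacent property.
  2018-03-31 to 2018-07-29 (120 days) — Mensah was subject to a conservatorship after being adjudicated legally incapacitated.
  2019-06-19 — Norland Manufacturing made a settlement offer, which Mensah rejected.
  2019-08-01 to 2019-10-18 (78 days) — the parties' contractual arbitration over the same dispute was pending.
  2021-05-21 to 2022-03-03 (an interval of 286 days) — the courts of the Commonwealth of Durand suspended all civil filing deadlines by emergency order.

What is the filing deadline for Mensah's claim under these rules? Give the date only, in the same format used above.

2021-03-22

The claim accrued on 2016-05-22, the date of the act.
Adding the 54 months base period to 2016-05-22 gives a deadline of 2020-11-22, before any tolling.
The plaintiff's legal incapacity from 2018-03-31 to 2018-07-29 tolled the period for 120 days, extending the deadline to 2021-03-22.
The emergency suspension of filing deadlines from 2021-05-21 to 2022-03-03 began after the period had already run on 2021-03-22, so it has no tolling effect.
No stated provision tolls the period for a pending arbitration, so the interval from 2019-08-01 to 2019-10-18 has no effect on the deadline.
The other events in the timeline have no effect on the limitation period under the stated rules.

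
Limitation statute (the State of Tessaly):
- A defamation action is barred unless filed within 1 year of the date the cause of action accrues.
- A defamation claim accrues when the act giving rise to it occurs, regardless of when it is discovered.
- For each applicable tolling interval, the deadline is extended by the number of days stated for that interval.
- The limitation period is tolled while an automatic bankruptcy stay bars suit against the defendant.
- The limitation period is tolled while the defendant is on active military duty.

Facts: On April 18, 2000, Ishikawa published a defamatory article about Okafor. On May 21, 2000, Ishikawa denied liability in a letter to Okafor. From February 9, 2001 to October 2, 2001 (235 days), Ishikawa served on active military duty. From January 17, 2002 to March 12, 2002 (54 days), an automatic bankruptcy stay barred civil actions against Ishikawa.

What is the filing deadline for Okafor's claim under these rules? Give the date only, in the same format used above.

December 9, 2001

The claim accrued on April 18, 2000, when the wrongful act occurred.
Adding the 1 year base period to April 18, 2000 gives a deadline of April 18, 2001, before any tolling.
The defendant's active military service from February 9, 2001 to October 2, 2001 tolled the period for 235 days, extending the deadline to December 9, 2001.
By the time the automatic bankruptcy stay began on January 17, 2002, the limitation period had already expired on December 9, 2001; that interval cannot revive it.
The other events in the timeline have no effect on the limitation period under the stated rules.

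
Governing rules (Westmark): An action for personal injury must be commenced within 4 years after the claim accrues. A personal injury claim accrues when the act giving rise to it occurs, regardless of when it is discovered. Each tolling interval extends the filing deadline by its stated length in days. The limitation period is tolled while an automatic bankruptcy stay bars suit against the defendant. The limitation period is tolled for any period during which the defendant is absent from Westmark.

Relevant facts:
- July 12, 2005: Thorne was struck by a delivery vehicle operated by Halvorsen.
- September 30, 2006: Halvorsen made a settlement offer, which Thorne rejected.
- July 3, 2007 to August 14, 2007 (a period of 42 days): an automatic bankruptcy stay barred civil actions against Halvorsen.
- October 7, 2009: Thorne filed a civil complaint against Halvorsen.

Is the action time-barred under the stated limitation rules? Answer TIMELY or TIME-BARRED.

TIME-BARRED

The limitation period began to run on July 12, 2005.
Adding the 4 years base period to July 12, 2005 gives a deadline of July 12, 2009, before any tolling.
The automatic bankruptcy stay from July 3, 2007 to August 14, 2007 tolled the period for 42 days, extending the deadline to August 23, 2009.
None of the other events listed affects the running of the period under the stated rules.
Thorne filed on October 7, 2009, after the August 23, 2009 deadline, so the action is time-barred.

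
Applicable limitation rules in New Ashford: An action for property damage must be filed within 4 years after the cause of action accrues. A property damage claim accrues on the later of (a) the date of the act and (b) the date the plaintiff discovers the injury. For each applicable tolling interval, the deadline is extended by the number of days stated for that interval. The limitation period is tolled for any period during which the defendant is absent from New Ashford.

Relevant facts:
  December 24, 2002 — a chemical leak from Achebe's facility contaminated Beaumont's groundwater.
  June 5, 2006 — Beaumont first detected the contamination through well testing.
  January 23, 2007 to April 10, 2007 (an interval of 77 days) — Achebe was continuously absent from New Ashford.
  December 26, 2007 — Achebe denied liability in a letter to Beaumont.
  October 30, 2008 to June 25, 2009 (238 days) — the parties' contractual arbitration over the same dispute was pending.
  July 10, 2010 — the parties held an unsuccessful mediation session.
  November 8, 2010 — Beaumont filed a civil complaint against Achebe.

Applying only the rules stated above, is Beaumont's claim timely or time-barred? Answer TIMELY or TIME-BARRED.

TIME-BARRED

Taking the later of the act (December 24, 2002) and discovery (June 5, 2006), the claim accrued on June 5, 2006.
4 years from June 5, 2006 is June 5, 2010.
The period was tolled for 77 days by the defendant's absence from the jurisdiction (January 23, 2007 to April 10, 2007), pushing the deadline to August 21, 2010.
Although a pending arbitration ran from October 30, 2008 to June 25, 2009, the stated rules do not make that a tolling event, so it is disregarded.
None of the other events listed affects the running of the period under the stated rules.
The November 8, 2010 filing falls after the August 21, 2010 deadline; the claim is time-barred.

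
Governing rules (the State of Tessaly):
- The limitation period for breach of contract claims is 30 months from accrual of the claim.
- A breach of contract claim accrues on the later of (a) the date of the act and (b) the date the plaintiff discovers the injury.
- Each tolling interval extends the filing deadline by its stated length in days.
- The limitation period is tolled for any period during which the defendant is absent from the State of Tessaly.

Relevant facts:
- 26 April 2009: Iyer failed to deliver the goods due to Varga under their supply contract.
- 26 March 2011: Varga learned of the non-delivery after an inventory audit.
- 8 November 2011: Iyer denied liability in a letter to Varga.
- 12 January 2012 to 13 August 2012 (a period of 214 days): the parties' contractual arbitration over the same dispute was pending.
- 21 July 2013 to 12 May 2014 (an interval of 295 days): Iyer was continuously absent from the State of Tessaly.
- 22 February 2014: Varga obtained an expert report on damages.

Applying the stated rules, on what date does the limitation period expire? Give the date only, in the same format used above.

The claim accrued on 26 March 2011 — the later of the 26 April 2009 act and the 26 March 2011 discovery.
30 months from 26 March 2011 is 26 September 2013.
The defendant's absence from the jurisdiction from 21 July 2013 to 12 May 2014 tolled the period for 295 days, extending the deadline to 18 July 2014.
The pending related arbitration from 12 January 2012 to 13 August 2012 does not toll the period, because no stated rule makes a pending arbitration a tolling event.
The other events in the timeline have no effect on the limitation period under the stated rules.

18 July 2014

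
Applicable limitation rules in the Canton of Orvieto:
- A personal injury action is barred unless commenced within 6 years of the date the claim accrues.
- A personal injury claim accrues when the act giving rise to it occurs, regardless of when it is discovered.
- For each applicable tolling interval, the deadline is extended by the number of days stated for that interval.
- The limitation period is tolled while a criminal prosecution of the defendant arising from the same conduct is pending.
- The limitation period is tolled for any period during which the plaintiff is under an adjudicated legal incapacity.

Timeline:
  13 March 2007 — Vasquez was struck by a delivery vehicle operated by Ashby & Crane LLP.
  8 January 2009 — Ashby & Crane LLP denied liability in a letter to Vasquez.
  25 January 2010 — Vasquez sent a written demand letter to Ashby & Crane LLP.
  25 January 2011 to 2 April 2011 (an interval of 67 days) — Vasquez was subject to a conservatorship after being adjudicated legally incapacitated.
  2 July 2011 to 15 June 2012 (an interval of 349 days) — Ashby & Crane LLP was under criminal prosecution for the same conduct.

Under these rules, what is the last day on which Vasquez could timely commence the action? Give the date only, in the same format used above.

The claim accrued on 13 March 2007, when the wrongful act occurred.
6 years from 13 March 2007 is 13 March 2013.
Because the plaintiff's legal incapacity ran from 25 January 2011 to 2 April 2011, the deadline is extended by 67 days to 19 May 2013.
The period was tolled for 349 days by the pending criminal prosecution (2 July 2011 to 15 June 2012), pushing the deadline to 3 May 2014.
Nothing else in the chronology tolls or restarts the period.

3 May 2014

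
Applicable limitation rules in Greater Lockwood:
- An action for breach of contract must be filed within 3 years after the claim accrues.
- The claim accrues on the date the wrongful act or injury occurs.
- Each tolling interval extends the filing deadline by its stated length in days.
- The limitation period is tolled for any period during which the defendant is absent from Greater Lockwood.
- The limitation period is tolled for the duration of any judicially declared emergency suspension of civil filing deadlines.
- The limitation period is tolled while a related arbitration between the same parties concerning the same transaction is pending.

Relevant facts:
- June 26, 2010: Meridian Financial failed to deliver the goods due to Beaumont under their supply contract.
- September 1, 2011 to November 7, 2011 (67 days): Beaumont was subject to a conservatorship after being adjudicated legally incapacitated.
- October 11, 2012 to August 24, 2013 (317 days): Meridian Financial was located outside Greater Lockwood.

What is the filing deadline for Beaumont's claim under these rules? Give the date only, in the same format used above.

May 9, 2014

The limitation period began to run on June 26, 2010.
3 years from June 26, 2010 is June 26, 2013.
The defendant's absence from the jurisdiction from October 11, 2012 to August 24, 2013 tolled the period for 317 days, extending the deadline to May 9, 2014.
No stated provision tolls the period for the plaintiff's incapacity, so the interval from September 1, 2011 to November 7, 2011 has no effect on the deadline.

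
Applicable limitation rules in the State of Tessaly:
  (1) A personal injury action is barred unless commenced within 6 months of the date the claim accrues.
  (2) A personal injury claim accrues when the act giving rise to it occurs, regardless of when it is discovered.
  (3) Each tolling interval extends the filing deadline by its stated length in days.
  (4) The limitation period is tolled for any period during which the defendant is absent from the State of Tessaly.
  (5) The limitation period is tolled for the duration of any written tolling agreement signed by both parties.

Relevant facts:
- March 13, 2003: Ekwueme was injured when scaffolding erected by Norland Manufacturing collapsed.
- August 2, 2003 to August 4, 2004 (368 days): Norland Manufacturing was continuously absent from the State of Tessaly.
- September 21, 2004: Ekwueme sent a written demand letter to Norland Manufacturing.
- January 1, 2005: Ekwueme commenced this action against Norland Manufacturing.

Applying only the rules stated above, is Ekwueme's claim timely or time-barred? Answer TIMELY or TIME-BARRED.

TIME-BARRED

The claim accrued on March 13, 2003, when the wrongful act occurred.
The untolled deadline — 6 months after March 13, 2003 — is September 13, 2003.
The defendant's absence from the jurisdiction from August 2, 2003 to August 4, 2004 tolled the period for 368 days, extending the deadline to September 15, 2004.
The other events in the timeline have no effect on the limitation period under the stated rules.
The January 1, 2005 filing falls after the September 15, 2004 deadline; the claim is time-barred.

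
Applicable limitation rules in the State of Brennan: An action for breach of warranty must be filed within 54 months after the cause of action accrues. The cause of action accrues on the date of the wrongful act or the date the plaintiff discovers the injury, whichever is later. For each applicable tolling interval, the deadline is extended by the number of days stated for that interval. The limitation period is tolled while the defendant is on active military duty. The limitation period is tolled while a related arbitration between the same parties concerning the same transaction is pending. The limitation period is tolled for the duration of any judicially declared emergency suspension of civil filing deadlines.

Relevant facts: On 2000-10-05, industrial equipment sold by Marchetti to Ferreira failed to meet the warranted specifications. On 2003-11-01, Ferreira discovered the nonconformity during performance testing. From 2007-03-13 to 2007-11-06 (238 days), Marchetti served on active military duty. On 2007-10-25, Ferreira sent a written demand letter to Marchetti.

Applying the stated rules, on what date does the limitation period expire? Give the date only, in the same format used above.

2008-12-25

The claim accrued on 2003-11-01 — the later of the 2000-10-05 act and the 2003-11-01 discovery.
Adding the 54 months base period to 2003-11-01 gives a deadline of 2008-05-01, before any tolling.
The period was tolled for 238 days by the defendant's active military service (2007-03-13 to 2007-11-06), pushing the deadline to 2008-12-25.
None of the other events listed affects the running of the period under the stated rules.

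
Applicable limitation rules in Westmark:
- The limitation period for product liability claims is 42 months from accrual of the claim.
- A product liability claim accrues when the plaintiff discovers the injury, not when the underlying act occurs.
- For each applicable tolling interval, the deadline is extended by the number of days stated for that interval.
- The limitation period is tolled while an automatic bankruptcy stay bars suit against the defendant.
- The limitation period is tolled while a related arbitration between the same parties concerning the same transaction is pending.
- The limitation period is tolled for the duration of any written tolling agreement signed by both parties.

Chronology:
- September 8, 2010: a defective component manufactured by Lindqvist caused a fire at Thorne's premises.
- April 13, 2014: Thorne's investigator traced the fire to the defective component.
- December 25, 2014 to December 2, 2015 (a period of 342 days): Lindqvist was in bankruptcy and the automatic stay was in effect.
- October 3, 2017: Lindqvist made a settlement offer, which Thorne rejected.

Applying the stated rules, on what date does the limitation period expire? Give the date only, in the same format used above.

The claim did not accrue until Thorne discovered the injury on April 13, 2014; the September 8, 2010 act date does not start the clock under the stated rule.
Adding the 42 months base period to April 13, 2014 gives a deadline of October 13, 2017, before any tolling.
The automatic bankruptcy stay from December 25, 2014 to December 2, 2015 tolled the period for 342 days, extending the deadline to September 20, 2018.
None of the other events listed affects the running of the period under the stated rules.

September 20, 2018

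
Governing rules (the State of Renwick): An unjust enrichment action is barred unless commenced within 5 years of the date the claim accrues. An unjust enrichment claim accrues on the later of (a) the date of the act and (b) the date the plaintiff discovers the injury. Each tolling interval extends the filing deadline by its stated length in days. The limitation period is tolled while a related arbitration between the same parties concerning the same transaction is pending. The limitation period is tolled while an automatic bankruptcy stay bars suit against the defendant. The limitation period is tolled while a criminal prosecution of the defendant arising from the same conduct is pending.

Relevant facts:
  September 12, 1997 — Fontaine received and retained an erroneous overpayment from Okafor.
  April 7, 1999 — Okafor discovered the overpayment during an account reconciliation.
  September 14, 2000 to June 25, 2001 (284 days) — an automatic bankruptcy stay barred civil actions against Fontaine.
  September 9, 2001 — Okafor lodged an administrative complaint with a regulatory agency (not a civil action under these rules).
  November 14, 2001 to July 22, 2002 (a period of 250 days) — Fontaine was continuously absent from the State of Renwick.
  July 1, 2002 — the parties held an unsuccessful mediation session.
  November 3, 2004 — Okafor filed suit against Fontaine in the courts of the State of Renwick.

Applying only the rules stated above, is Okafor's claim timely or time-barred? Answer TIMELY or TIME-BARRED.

TIMELY

Because discovery on April 7, 1999 post-dates the September 12, 1997 act, accrual under the later-of rule falls on April 7, 1999.
Adding the 5 years base period to April 7, 1999 gives a deadline of April 7, 2004, before any tolling.
The period was tolled for 284 days by the automatic bankruptcy stay (September 14, 2000 to June 25, 2001), pushing the deadline to January 16, 2005.
No stated provision tolls the period for the defendant's absence, so the interval from November 14, 2001 to July 22, 2002 has no effect on the deadline.
The other events in the timeline have no effect on the limitation period under the stated rules.
The November 3, 2004 filing precedes the January 16, 2005 deadline; the claim is timely.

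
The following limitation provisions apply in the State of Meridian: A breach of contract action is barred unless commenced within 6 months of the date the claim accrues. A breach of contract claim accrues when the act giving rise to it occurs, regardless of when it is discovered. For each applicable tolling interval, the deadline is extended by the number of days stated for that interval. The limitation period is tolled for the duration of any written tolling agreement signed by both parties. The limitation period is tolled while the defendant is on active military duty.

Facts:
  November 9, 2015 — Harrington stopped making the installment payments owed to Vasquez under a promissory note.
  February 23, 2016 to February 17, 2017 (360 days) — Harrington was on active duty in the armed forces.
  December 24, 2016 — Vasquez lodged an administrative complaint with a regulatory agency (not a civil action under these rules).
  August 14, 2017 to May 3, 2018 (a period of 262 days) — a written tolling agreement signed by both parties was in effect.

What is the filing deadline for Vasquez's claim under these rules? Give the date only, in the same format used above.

The claim accrued on November 9, 2015, the date of the act.
6 months from November 9, 2015 is May 9, 2016.
Because the defendant's active military service ran from February 23, 2016 to February 17, 2017, the deadline is extended by 360 days to May 4, 2017.
By the time the written tolling agreement began on August 14, 2017, the limitation period had already expired on May 4, 2017; that interval cannot revive it.
Nothing else in the chronology tolls or restarts the period.

May 4, 2017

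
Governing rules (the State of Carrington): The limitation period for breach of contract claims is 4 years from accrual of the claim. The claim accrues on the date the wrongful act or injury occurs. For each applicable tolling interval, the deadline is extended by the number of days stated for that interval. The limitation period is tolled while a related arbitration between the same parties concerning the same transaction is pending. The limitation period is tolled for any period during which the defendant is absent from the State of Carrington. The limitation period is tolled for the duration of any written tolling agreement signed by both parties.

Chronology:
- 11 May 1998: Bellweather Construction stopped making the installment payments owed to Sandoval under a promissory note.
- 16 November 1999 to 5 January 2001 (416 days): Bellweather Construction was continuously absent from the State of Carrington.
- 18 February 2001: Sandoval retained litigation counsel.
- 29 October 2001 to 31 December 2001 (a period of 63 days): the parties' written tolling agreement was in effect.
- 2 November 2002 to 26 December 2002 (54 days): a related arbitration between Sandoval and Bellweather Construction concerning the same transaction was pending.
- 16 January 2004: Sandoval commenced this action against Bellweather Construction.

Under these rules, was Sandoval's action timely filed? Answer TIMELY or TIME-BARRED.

TIME-BARRED

The claim accrued on 11 May 1998, the date of the act.
The untolled deadline — 4 years after 11 May 1998 — is 11 May 2002.
The defendant's absence from the jurisdiction from 16 November 1999 to 5 January 2001 tolled the period for 416 days, extending the deadline to 1 July 2003.
Because the written tolling agreement ran from 29 October 2001 to 31 December 2001, the deadline is extended by 63 days to 2 September 2003.
The pending related arbitration from 2 November 2002 to 26 December 2002 tolled the period for 54 days, extending the deadline to 26 October 2003.
Nothing else in the chronology tolls or restarts the period.
Filing on 16 January 2004 missed the 26 October 2003 deadline — the action is time-barred.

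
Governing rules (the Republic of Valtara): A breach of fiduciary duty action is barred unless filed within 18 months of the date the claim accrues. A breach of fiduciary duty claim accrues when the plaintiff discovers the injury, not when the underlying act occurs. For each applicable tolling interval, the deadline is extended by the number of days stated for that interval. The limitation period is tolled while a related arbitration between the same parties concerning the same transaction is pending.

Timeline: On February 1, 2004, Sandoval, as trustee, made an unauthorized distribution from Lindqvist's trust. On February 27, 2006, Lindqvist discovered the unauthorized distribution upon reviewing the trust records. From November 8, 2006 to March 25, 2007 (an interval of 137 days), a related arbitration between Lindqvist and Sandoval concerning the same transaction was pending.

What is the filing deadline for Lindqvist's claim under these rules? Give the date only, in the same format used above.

The claim did not accrue until Lindqvist discovered the injury on February 27, 2006; the February 1, 2004 act date does not start the clock under the stated rule.
Adding the 18 months base period to February 27, 2006 gives a deadline of August 27, 2007, before any tolling.
Because the pending related arbitration ran from November 8, 2006 to March 25, 2007, the deadline is extended by 137 days to January 11, 2008.

January 11, 2008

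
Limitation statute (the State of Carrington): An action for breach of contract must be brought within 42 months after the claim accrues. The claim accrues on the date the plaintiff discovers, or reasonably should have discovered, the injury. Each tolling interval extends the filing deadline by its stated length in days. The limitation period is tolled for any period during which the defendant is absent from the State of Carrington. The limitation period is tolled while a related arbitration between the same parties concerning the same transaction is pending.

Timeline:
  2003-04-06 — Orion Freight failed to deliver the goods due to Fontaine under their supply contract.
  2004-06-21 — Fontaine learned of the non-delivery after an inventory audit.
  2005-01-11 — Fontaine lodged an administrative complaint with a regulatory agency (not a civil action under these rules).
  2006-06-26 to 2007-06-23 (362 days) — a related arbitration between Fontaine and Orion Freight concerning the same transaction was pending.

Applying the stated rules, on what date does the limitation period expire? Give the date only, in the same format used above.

2008-12-17

Under the discovery rule, the claim accrued on 2004-06-21, when Fontaine discovered the injury — not on the 2003-04-06 date of the underlying act.
42 months from 2004-06-21 is 2007-12-21.
Because the pending related arbitration ran from 2006-06-26 to 2007-06-23, the deadline is extended by 362 days to 2008-12-17.
None of the other events listed affects the running of the period under the stated rules.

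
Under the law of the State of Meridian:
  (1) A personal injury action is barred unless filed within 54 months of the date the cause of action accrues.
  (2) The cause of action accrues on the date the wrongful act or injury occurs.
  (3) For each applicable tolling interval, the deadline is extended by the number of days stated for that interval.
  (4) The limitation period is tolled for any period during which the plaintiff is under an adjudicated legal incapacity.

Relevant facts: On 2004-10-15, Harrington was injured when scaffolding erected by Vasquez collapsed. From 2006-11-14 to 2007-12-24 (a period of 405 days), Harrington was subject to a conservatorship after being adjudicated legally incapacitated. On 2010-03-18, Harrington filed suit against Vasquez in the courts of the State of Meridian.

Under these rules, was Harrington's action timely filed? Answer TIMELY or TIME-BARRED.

TIMELY

The claim accrued on 2004-10-15, when the wrongful act occurred.
54 months from 2004-10-15 is 2009-04-15.
Because the plaintiff's legal incapacity ran from 2006-11-14 to 2007-12-24, the deadline is extended by 405 days to 2010-05-25.
Filing on 2010-03-18 beat the 2010-05-25 deadline — the action is timely.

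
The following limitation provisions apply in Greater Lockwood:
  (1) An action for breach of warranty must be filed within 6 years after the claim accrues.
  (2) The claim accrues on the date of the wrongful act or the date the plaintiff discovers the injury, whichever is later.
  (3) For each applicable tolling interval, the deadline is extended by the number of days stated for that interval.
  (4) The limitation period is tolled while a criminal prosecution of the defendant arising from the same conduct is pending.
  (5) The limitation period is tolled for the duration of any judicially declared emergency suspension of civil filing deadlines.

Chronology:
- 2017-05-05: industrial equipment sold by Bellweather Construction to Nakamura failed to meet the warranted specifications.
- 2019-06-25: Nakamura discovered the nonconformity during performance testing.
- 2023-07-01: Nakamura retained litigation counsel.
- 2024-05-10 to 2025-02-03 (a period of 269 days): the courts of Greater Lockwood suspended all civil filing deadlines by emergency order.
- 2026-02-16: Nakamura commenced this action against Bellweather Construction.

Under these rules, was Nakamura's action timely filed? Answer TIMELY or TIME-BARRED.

TIMELY

Taking the later of the act (2017-05-05) and discovery (2019-06-25), the claim accrued on 2019-06-25.
6 years from 2019-06-25 is 2025-06-25.
The emergency suspension of filing deadlines from 2024-05-10 to 2025-02-03 tolled the period for 269 days, extending the deadline to 2026-03-21.
Nothing else in the chronology tolls or restarts the period.
Nakamura filed on 2026-02-16, before the 2026-03-21 deadline, so the action is timely.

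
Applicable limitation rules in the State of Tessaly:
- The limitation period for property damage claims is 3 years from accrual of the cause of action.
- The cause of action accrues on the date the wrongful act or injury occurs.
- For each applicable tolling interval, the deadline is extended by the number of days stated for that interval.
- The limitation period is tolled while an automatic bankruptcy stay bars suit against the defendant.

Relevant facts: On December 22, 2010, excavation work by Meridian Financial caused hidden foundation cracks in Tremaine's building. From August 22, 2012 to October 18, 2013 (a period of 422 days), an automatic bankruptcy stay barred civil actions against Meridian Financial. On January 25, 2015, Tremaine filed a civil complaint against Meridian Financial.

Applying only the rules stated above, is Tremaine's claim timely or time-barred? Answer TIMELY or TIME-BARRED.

TIMELY

The claim accrued on December 22, 2010, when the wrongful act occurred.
The untolled deadline — 3 years after December 22, 2010 — is December 22, 2013.
Because the automatic bankruptcy stay ran from August 22, 2012 to October 18, 2013, the deadline is extended by 422 days to February 17, 2015.
The January 25, 2015 filing precedes the February 17, 2015 deadline; the claim is timely.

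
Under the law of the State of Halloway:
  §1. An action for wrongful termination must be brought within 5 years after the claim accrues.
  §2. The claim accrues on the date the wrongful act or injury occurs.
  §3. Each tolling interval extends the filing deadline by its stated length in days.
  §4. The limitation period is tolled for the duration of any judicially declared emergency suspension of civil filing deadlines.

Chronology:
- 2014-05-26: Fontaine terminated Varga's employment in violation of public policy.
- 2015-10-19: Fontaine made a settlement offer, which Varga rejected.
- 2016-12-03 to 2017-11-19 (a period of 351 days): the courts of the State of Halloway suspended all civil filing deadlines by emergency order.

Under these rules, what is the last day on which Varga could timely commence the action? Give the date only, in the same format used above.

The claim accrued on 2014-05-26, the date of the act.
5 years from 2014-05-26 is 2019-05-26.
Because the emergency suspension of filing deadlines ran from 2016-12-03 to 2017-11-19, the deadline is extended by 351 days to 2020-05-11.
None of the other events listed affects the running of the period under the stated rules.

2020-05-11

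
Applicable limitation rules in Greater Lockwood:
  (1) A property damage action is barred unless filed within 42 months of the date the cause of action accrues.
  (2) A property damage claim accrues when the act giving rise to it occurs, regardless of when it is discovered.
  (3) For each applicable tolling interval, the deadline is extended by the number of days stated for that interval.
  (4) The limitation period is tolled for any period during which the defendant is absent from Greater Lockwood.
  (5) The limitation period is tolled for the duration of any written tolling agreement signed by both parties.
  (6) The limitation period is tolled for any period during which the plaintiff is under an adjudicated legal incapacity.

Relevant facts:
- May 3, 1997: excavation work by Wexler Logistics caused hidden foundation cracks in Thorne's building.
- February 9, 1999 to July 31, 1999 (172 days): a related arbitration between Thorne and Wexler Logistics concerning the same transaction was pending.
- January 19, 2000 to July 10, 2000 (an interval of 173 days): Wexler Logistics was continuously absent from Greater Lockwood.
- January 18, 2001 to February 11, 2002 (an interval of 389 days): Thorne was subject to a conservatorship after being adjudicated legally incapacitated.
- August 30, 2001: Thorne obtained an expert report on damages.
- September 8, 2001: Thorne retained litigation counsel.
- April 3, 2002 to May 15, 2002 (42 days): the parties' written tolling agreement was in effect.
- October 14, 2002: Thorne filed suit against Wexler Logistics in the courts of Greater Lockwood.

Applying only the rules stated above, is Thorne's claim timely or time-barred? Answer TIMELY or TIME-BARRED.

The limitation period began to run on May 3, 1997.
42 months from May 3, 1997 is November 3, 2000.
The period was tolled for 173 days by the defendant's absence from the jurisdiction (January 19, 2000 to July 10, 2000), pushing the deadline to April 25, 2001.
Because the plaintiff's legal incapacity ran from January 18, 2001 to February 11, 2002, the deadline is extended by 389 days to May 19, 2002.
Because the written tolling agreement ran from April 3, 2002 to May 15, 2002, the deadline is extended by 42 days to June 30, 2002.
No stated provision tolls the period for a pending arbitration, so the interval from February 9, 1999 to July 31, 1999 has no effect on the deadline.
None of the other events listed affects the running of the period under the stated rules.
Thorne filed on October 14, 2002, after the June 30, 2002 deadline, so the action is time-barred.

TIME-BARRED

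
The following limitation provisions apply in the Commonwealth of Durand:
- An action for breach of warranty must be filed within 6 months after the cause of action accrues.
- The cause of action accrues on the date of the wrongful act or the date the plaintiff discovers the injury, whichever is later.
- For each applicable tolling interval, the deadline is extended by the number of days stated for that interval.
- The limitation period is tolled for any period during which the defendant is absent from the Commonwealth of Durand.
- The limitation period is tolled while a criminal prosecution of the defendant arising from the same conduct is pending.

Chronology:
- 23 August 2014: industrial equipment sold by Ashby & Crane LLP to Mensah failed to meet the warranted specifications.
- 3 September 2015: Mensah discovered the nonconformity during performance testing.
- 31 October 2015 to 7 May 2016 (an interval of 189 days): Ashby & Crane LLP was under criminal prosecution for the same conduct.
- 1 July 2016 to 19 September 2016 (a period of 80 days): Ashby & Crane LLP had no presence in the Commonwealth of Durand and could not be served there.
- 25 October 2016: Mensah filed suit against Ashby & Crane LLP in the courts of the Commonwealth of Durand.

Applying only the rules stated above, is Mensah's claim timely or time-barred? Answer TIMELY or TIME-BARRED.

TIMELY

Taking the later of the act (23 August 2014) and discovery (3 September 2015), the claim accrued on 3 September 2015.
6 months from 3 September 2015 is 3 March 2016.
The pending criminal prosecution from 31 October 2015 to 7 May 2016 tolled the period for 189 days, extending the deadline to 8 September 2016.
The period was tolled for 80 days by the defendant's absence from the jurisdiction (1 July 2016 to 19 September 2016), pushing the deadline to 27 November 2016.
Filing on 25 October 2016 beat the 27 November 2016 deadline — the action is timely.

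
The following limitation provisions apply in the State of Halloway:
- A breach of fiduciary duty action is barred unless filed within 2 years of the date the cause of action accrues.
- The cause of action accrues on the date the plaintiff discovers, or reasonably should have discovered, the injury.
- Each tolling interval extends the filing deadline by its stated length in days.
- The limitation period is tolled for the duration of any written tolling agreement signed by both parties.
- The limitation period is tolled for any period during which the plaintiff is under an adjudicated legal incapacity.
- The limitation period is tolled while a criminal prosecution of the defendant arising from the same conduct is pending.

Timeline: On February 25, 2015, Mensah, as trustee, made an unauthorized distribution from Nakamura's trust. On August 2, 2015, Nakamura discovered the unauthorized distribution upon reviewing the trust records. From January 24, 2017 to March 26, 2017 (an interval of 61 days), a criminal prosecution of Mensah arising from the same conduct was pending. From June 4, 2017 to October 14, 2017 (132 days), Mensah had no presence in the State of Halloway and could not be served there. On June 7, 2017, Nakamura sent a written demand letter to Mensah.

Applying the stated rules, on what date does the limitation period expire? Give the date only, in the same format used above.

October 2, 2017

The claim did not accrue until Nakamura discovered the injury on August 2, 2015; the February 25, 2015 act date does not start the clock under the stated rule.
2 years from August 2, 2015 is August 2, 2017.
Because the pending criminal prosecution ran from January 24, 2017 to March 26, 2017, the deadline is extended by 61 days to October 2, 2017.
No stated provision tolls the period for the defendant's absence, so the interval from June 4, 2017 to October 14, 2017 has no effect on the deadline.
Nothing else in the chronology tolls or restarts the period.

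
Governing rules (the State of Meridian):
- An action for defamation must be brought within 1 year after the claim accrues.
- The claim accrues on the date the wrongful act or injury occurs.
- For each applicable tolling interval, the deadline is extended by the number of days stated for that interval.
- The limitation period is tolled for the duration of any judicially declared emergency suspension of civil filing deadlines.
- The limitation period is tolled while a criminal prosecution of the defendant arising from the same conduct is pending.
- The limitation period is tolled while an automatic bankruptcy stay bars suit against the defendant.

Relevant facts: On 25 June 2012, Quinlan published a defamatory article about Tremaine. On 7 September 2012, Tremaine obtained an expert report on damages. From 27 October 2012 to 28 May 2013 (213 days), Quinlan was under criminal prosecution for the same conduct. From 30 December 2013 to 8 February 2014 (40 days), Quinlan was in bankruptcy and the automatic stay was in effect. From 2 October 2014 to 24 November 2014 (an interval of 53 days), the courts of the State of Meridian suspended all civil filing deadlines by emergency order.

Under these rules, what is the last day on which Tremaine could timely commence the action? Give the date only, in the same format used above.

The limitation period began to run on 25 June 2012.
Adding the 1 year base period to 25 June 2012 gives a deadline of 25 June 2013, before any tolling.
The pending criminal prosecution from 27 October 2012 to 28 May 2013 tolled the period for 213 days, extending the deadline to 24 January 2014.
The period was tolled for 40 days by the automatic bankruptcy stay (30 December 2013 to 8 February 2014), pushing the deadline to 5 March 2014.
The emergency suspension of filing deadlines from 2 October 2014 to 24 November 2014 began after the period had already run on 5 March 2014, so it has no tolling effect.
The other events in the timeline have no effect on the limitation period under the stated rules.

5 March 2014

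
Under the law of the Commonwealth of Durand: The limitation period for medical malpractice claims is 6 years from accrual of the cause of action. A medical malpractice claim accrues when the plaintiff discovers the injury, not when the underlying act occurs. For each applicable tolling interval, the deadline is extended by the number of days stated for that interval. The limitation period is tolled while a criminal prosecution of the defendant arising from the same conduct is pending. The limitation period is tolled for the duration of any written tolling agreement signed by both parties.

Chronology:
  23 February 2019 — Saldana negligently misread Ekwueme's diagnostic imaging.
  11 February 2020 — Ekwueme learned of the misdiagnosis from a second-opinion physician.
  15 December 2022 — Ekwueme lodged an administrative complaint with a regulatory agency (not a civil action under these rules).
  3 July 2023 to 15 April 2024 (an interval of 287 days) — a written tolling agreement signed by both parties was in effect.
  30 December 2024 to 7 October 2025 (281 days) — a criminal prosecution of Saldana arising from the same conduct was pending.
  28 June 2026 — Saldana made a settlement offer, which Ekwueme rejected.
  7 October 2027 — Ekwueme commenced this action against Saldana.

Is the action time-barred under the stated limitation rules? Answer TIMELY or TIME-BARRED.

TIME-BARRED

Accrual is tied to discovery, so the period began on 11 February 2020 rather than on 23 February 2019 when the act occurred.
The untolled deadline — 6 years after 11 February 2020 — is 11 February 2026.
The period was tolled for 287 days by the written tolling agreement (3 July 2023 to 15 April 2024), pushing the deadline to 25 November 2026.
The period was tolled for 281 days by the pending criminal prosecution (30 December 2024 to 7 October 2025), pushing the deadline to 2 September 2027.
Nothing else in the chronology tolls or restarts the period.
Ekwueme filed on 7 October 2027, after the 2 September 2027 deadline, so the action is time-barred.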